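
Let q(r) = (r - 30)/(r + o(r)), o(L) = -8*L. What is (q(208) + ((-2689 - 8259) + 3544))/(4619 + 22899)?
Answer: -5390201/20033104 ≈ -0.26906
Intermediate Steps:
q(r) = -(-30 + r)/(7*r) (q(r) = (r - 30)/(r - 8*r) = (-30 + r)/((-7*r)) = (-30 + r)*(-1/(7*r)) = -(-30 + r)/(7*r))
(q(208) + ((-2689 - 8259) + 3544))/(4619 + 22899) = ((⅐)*(30 - 1*208)/208 + ((-2689 - 8259) + 3544))/(4619 + 22899) = ((⅐)*(1/208)*(30 - 208) + (-10948 + 3544))/27518 = ((⅐)*(1/208)*(-178) - 7404)*(1/27518) = (-89/728 - 7404)*(1/27518) = -5390201/728*1/27518 = -5390201/20033104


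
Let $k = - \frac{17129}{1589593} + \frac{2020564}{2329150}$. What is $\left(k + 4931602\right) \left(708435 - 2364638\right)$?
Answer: $- \frac{15120114046632327670564203}{1851200267975} \approx -8.1677 \cdot 10^{12}$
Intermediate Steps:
$k = \frac{1585989190051}{1851200267975}$ ($k = \left(-17129\right) \frac{1}{1589593} + 2020564 \cdot \frac{1}{2329150} = - \frac{17129}{1589593} + \frac{1010282}{1164575} = \frac{1585989190051}{1851200267975} \approx 0.85674$)
$\left(k + 4931602\right) \left(708435 - 2364638\right) = \left(\frac{1585989190051}{1851200267975} + 4931602\right) \left(708435 - 2364638\right) = \frac{9129384529935236001 \left(708435 - 2364638\right)}{1851200267975} = \frac{9129384529935236001}{1851200267975} \left(-1656203\right) = - \frac{15120114046632327670564203}{1851200267975}$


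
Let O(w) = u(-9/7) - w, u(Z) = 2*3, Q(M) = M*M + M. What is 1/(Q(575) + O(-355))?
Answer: 1/331561 ≈ 3.0160e-6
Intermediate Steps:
Q(M) = M + M² (Q(M) = M² + M = M + M²)
u(Z) = 6
O(w) = 6 - w
1/(Q(575) + O(-355)) = 1/(575*(1 + 575) + (6 - 1*(-355))) = 1/(575*576 + (6 + 355)) = 1/(331200 + 361) = 1/331561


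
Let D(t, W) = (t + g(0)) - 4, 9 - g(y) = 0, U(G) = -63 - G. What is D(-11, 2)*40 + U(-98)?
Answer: -205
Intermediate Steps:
g(y) = 9 (g(y) = 9 - 1*0 = 9 + 0 = 9)
D(t, W) = 5 + t (D(t, W) = (t + 9) - 4 = (9 + t) - 4 = 5 + t)
D(-11, 2)*40 + U(-98) = (5 - 11)*40 + (-63 - 1*(-98)) = -6*40 + (-63 + 98) = -240 + 35 = -205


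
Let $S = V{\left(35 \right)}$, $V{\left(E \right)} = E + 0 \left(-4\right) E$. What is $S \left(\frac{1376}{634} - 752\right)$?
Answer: $- \frac{8319360}{317} \approx -26244.0$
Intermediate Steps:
$V{\left(E \right)} = E$ ($V{\left(E \right)} = E + 0 E = E + 0 = E$)
$S = 35$
$S \left(\frac{1376}{634} - 752\right) = 35 \left(\frac{1376}{634} - 752\right) = 35 \left(1376 \cdot \frac{1}{634} - 752\right) = 35 \left(\frac{688}{317} - 752\right) = 35 \left(- \frac{237696}{317}\right) = - \frac{8319360}{317}$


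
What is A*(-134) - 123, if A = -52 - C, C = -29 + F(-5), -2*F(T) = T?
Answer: 3294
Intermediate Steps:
F(T) = -T/2
C = -53/2 (C = -29 - ½*(-5) = -29 + 5/2 = -53/2 ≈ -26.500)
A = -51/2 (A = -52 - 1*(-53/2) = -52 + 53/2 = -51/2 ≈ -25.500)
A*(-134) - 123 = -51/2*(-134) - 123 = 3417 - 123 = 3294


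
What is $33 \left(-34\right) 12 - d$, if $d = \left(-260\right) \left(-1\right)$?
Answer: $-13724$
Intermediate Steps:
$d = 260$
$33 \left(-34\right) 12 - d = 33 \left(-34\right) 12 - 260 = \left(-1122\right) 12 - 260 = -13464 - 260 = -13724$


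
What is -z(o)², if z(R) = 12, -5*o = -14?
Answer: -144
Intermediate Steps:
o = 14/5 (o = -⅕*(-14) = 14/5 ≈ 2.8000)
-z(o)² = -1*12² = -1*144 = -144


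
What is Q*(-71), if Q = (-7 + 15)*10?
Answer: -5680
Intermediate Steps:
Q = 80 (Q = 8*10 = 80)
Q*(-71) = 80*(-71) = -5680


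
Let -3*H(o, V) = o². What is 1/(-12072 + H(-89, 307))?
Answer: -3/44137 ≈ -6.7970e-5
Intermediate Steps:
H(o, V) = -o²/3
1/(-12072 + H(-89, 307)) = 1/(-12072 - ⅓*(-89)²) = 1/(-12072 - ⅓*7921) = 1/(-12072 - 7921/3) = 1/(-44137/3) = -3/44137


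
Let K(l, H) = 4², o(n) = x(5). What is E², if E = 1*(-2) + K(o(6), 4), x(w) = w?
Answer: 196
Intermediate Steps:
o(n) = 5
K(l, H) = 16
E = 14 (E = 1*(-2) + 16 = -2 + 16 = 14)
E² = 14² = 196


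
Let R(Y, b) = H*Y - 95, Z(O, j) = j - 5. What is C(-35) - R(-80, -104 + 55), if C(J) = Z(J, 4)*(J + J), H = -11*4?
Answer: -3355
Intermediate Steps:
Z(O, j) = -5 + j
H = -44
C(J) = -2*J (C(J) = (-5 + 4)*(J + J) = -2*J)
R(Y, b) = -95 - 44*Y (R(Y, b) = -44*Y - 95 = -95 - 44*Y)
C(-35) - R(-80, -104 + 55) = -2*(-35) - (-95 - 44*(-80)) = 70 - (-95 + 3520) = 70 - 1*3425 = 70 - 3425 = -3355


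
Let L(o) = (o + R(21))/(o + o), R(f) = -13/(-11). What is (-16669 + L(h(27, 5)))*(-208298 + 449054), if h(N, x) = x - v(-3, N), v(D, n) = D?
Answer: -176573038527/44 ≈ -4.0130e+9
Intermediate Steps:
R(f) = 13/11 (R(f) = -13*(-1/11) = 13/11)
h(N, x) = 3 + x (h(N, x) = x - 1*(-3) = x + 3 = 3 + x)
L(o) = (13/11 + o)/(2*o) (L(o) = (o + 13/11)/(o + o) = (13/11 + o)/((2*o)) = (13/11 + o)*(1/(2*o)) = (13/11 + o)/(2*o))
(-16669 + L(h(27, 5)))*(-208298 + 449054) = (-16669 + (13 + 11*(3 + 5))/(22*(3 + 5)))*(-208298 + 449054) = (-16669 + (1/22)*(13 + 11*8)/8)*240756 = (-16669 + (1/22)*(⅛)*(13 + 88))*240756 = (-16669 + (1/22)*(⅛)*101)*240756 = (-16669 + 101/176)*240756 = -2933643/176*240756 = -176573038527/44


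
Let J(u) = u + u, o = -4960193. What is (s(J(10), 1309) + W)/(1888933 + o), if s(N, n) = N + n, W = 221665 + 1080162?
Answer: -325789/767815 ≈ -0.42431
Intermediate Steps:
J(u) = 2*u
W = 1301827
(s(J(10), 1309) + W)/(1888933 + o) = ((2*10 + 1309) + 1301827)/(1888933 - 4960193) = ((20 + 1309) + 1301827)/(-3071260) = (1329 + 1301827)*(-1/3071260) = 1303156*(-1/3071260) = -325789/767815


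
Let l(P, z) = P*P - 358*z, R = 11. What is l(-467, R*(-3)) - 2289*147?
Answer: -106580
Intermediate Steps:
l(P, z) = P² - 358*z
l(-467, R*(-3)) - 2289*147 = ((-467)² - 3938*(-3)) - 2289*147 = (218089 - 358*(-33)) - 1*336483 = (218089 + 11814) - 336483 = 229903 - 336483 = -106580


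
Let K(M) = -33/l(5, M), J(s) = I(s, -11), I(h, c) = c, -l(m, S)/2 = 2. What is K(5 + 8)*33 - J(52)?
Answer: 1133/4 ≈ 283.25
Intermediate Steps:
l(m, S) = -4 (l(m, S) = -2*2 = -4)
J(s) = -11
K(M) = 33/4 (K(M) = -33/(-4) = -33*(-¼) = 33/4)
K(5 + 8)*33 - J(52) = (33/4)*33 - 1*(-11) = 1089/4 + 11 = 1133/4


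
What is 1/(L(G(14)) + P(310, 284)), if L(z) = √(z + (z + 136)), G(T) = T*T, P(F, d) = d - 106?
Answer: 89/15578 - √33/7789 ≈ 0.0049757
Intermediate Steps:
P(F, d) = -106 + d
G(T) = T²
L(z) = √(136 + 2*z) (L(z) = √(z + (136 + z)) = √(136 + 2*z))
1/(L(G(14)) + P(310, 284)) = 1/(√(136 + 2*14²) + (-106 + 284)) = 1/(√(136 + 2*196) + 178) = 1/(√(136 + 392) + 178) = 1/(√528 + 178) = 1/(4*√33 + 178) = 1/(178 + 4*√33)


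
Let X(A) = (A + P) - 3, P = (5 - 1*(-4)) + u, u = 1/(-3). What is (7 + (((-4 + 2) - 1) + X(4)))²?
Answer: 1681/9 ≈ 186.78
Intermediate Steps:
u = -⅓ ≈ -0.33333
P = 26/3 (P = (5 - 1*(-4)) - ⅓ = (5 + 4) - ⅓ = 9 - ⅓ = 26/3 ≈ 8.6667)
X(A) = 17/3 + A (X(A) = (A + 26/3) - 3 = (26/3 + A) - 3 = 17/3 + A)
(7 + (((-4 + 2) - 1) + X(4)))² = (7 + (((-4 + 2) - 1) + (17/3 + 4)))² = (7 + ((-2 - 1) + 29/3))² = (7 + (-3 + 29/3))² = (7 + 20/3)² = (41/3)² = 1681/9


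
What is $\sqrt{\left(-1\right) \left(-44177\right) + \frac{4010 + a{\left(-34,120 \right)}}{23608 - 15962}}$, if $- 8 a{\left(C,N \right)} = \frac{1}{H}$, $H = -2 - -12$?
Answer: $\frac{\sqrt{1033070486918570}}{152920} \approx 210.18$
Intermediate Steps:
$H = 10$ ($H = -2 + 12 = 10$)
$a{\left(C,N \right)} = - \frac{1}{80}$ ($a{\left(C,N \right)} = - \frac{1}{8 \cdot 10} = \left(- \frac{1}{8}\right) \frac{1}{10} = - \frac{1}{80}$)
$\sqrt{\left(-1\right) \left(-44177\right) + \frac{4010 + a{\left(-34,120 \right)}}{23608 - 15962}} = \sqrt{\left(-1\right) \left(-44177\right) + \frac{4010 - \frac{1}{80}}{23608 - 15962}} = \sqrt{44177 + \frac{320799}{80 \cdot 7646}} = \sqrt{44177 + \frac{320799}{80} \cdot \frac{1}{7646}} = \sqrt{44177 + \frac{320799}{611680}} = \sqrt{\frac{27022508159}{611680}} = \frac{\sqrt{1033070486918570}}{152920}$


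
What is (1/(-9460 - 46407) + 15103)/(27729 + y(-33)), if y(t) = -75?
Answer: 140626550/257491003 ≈ 0.54614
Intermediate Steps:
(1/(-9460 - 46407) + 15103)/(27729 + y(-33)) = (1/(-9460 - 46407) + 15103)/(27729 - 75) = (1/(-55867) + 15103)/27654 = (-1/55867 + 15103)*(1/27654) = (843759300/55867)*(1/27654) = 140626550/257491003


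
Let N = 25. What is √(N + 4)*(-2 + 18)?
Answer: 16*√29 ≈ 86.163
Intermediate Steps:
√(N + 4)*(-2 + 18) = √(25 + 4)*(-2 + 18) = √29*16 = 16*√29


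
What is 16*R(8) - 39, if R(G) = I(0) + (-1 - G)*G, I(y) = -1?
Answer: -1207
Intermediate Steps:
R(G) = -1 + G*(-1 - G) (R(G) = -1 + (-1 - G)*G = -1 + G*(-1 - G))
16*R(8) - 39 = 16*(-1 - 1*8 - 1*8²) - 39 = 16*(-1 - 8 - 1*64) - 39 = 16*(-1 - 8 - 64) - 39 = 16*(-73) - 39 = -1168 - 39 = -1207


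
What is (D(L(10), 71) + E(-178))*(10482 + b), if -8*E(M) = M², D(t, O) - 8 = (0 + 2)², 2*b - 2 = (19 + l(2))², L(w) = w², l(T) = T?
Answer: -169051079/4 ≈ -4.2263e+7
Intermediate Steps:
b = 443/2 (b = 1 + (19 + 2)²/2 = 1 + (½)*21² = 1 + (½)*441 = 1 + 441/2 = 443/2 ≈ 221.50)
D(t, O) = 12 (D(t, O) = 8 + (0 + 2)² = 8 + 2² = 8 + 4 = 12)
E(M) = -M²/8
(D(L(10), 71) + E(-178))*(10482 + b) = (12 - ⅛*(-178)²)*(10482 + 443/2) = (12 - ⅛*31684)*(21407/2) = (12 - 7921/2)*(21407/2) = -7897/2*21407/2 = -169051079/4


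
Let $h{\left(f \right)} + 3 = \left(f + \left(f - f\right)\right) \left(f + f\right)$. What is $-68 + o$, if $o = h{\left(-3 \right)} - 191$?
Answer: $-244$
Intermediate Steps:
$h{\left(f \right)} = -3 + 2 f^{2}$ ($h{\left(f \right)} = -3 + \left(f + \left(f - f\right)\right) \left(f + f\right) = -3 + \left(f + 0\right) 2 f = -3 + f 2 f = -3 + 2 f^{2}$)
$o = -176$ ($o = \left(-3 + 2 \left(-3\right)^{2}\right) - 191 = \left(-3 + 2 \cdot 9\right) - 191 = \left(-3 + 18\right) - 191 = 15 - 191 = -176$)
$-68 + o = -68 - 176 = -244$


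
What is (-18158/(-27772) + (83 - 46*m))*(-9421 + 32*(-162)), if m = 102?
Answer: 934595784475/13886 ≈ 6.7305e+7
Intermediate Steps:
(-18158/(-27772) + (83 - 46*m))*(-9421 + 32*(-162)) = (-18158/(-27772) + (83 - 46*102))*(-9421 + 32*(-162)) = (-18158*(-1/27772) + (83 - 4692))*(-9421 - 5184) = (9079/13886 - 4609)*(-14605) = -63991495/13886*(-14605) = 934595784475/13886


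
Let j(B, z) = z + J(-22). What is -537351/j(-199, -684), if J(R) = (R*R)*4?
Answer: -537351/1252 ≈ -429.19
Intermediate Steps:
J(R) = 4*R² (J(R) = R²*4 = 4*R²)
j(B, z) = 1936 + z (j(B, z) = z + 4*(-22)² = z + 4*484 = z + 1936 = 1936 + z)
-537351/j(-199, -684) = -537351/(1936 - 684) = -537351/1252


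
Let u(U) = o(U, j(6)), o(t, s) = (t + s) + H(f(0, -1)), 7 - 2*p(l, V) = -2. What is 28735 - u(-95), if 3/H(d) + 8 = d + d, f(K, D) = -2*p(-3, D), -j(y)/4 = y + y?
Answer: 750831/26 ≈ 28878.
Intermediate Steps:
p(l, V) = 9/2 (p(l, V) = 7/2 - ½*(-2) = 7/2 + 1 = 9/2)
j(y) = -8*y (j(y) = -4*(y + y) = -8*y)
f(K, D) = -9 (f(K, D) = -2*9/2 = -9)
H(d) = 3/(-8 + 2*d) (H(d) = 3/(-8 + (d + d)) = 3/(-8 + 2*d))
o(t, s) = -3/26 + s + t (o(t, s) = (t + s) + 3/(2*(-4 - 9)) = (s + t) + (3/2)/(-13) = (s + t) + (3/2)*(-1/13) = (s + t) - 3/26 = -3/26 + s + t)
u(U) = -1251/26 + U (u(U) = -3/26 - 8*6 + U = -3/26 - 48 + U = -1251/26 + U)
28735 - u(-95) = 28735 - (-1251/26 - 95) = 28735 - 1*(-3721/26) = 28735 + 3721/26 = 750831/26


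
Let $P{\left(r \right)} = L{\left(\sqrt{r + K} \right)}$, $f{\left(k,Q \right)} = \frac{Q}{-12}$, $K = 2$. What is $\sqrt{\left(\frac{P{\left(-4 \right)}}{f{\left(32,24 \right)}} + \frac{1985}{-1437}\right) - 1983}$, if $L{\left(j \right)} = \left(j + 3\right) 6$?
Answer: $\frac{\sqrt{-4116270693 - 6194907 i \sqrt{2}}}{1437} \approx 0.047513 - 44.647 i$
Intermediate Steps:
$L{\left(j \right)} = 18 + 6 j$ ($L{\left(j \right)} = \left(3 + j\right) 6 = 18 + 6 j$)
$f{\left(k,Q \right)} = - \frac{Q}{12}$ ($f{\left(k,Q \right)} = Q \left(- \frac{1}{12}\right) = - \frac{Q}{12}$)
$P{\left(r \right)} = 18 + 6 \sqrt{2 + r}$ ($P{\left(r \right)} = 18 + 6 \sqrt{r + 2} = 18 + 6 \sqrt{2 + r}$)
$\sqrt{\left(\frac{P{\left(-4 \right)}}{f{\left(32,24 \right)}} + \frac{1985}{-1437}\right) - 1983} = \sqrt{\left(\frac{18 + 6 \sqrt{2 - 4}}{\left(- \frac{1}{12}\right) 24} + \frac{1985}{-1437}\right) - 1983} = \sqrt{\left(\frac{18 + 6 \sqrt{-2}}{-2} + 1985 \left(- \frac{1}{1437}\right)\right) - 1983} = \sqrt{\left(\left(18 + 6 i \sqrt{2}\right) \left(- \frac{1}{2}\right) - \frac{1985}{1437}\right) - 1983} = \sqrt{\left(\left(-9 - 3 i \sqrt{2}\right) - \frac{1985}{1437}\right) - 1983} = \sqrt{\left(- \frac{14918}{1437} - 3 i \sqrt{2}\right) - 1983} = \sqrt{- \frac{2864489}{1437} - 3 i \sqrt{2}}$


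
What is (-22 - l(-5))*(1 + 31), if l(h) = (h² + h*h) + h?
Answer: -2144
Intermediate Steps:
l(h) = h + 2*h² (l(h) = (h² + h²) + h = 2*h² + h = h + 2*h²)
(-22 - l(-5))*(1 + 31) = (-22 - (-5)*(1 + 2*(-5)))*(1 + 31) = (-22 - (-5)*(1 - 10))*32 = (-22 - (-5)*(-9))*32 = (-22 - 1*45)*32 = (-22 - 45)*32 = -67*32 = -2144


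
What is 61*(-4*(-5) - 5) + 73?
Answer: 988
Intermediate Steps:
61*(-4*(-5) - 5) + 73 = 61*(20 - 5) + 73 = 61*15 + 73 = 915 + 73 = 988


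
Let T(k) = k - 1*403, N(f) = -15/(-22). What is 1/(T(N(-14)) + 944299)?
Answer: 22/20765727 ≈ 1.0594e-6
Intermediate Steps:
N(f) = 15/22 (N(f) = -15*(-1/22) = 15/22)
T(k) = -403 + k (T(k) = k - 403 = -403 + k)
1/(T(N(-14)) + 944299) = 1/((-403 + 15/22) + 944299) = 1/(-8851/22 + 944299) = 1/(20765727/22) = 22/20765727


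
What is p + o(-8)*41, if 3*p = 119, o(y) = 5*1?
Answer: 734/3 ≈ 244.67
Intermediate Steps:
o(y) = 5
p = 119/3 (p = (⅓)*119 = 119/3 ≈ 39.667)
p + o(-8)*41 = 119/3 + 5*41 = 119/3 + 205 = 734/3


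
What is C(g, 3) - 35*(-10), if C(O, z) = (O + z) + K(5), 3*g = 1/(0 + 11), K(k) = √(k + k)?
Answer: 11650/33 + √10 ≈ 356.19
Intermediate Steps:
K(k) = √2*√k (K(k) = √(2*k) = √2*√k)
g = 1/33 (g = 1/(3*(0 + 11)) = (⅓)/11 = (⅓)*(1/11) = 1/33 ≈ 0.030303)
C(O, z) = O + z + √10 (C(O, z) = (O + z) + √2*√5 = (O + z) + √10 = O + z + √10)
C(g, 3) - 35*(-10) = (1/33 + 3 + √10) - 35*(-10) = (100/33 + √10) + 350 = 11650/33 + √10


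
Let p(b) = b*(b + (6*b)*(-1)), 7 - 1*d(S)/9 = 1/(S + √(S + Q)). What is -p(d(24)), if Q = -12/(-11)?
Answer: 3998545587/204020 + 94851*√759/51005 ≈ 19650.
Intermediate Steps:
Q = 12/11 (Q = -12*(-1/11) = 12/11 ≈ 1.0909)
d(S) = 63 - 9/(S + √(12/11 + S)) (d(S) = 63 - 9/(S + √(S + 12/11)) = 63 - 9/(S + √(12/11 + S)))
p(b) = -5*b² (p(b) = b*(b - 6*b) = b*(-5*b) = -5*b²)
-p(d(24)) = -(-5)*((-99 + 63*√(132 + 121*24) + 693*24)/(11*24 + √11*√(12 + 11*24)))² = -(-5)*((-99 + 63*√(132 + 2904) + 16632)/(264 + √11*√(12 + 264)))² = -(-5)*((-99 + 63*√3036 + 16632)/(264 + √11*√276))² = -(-5)*((-99 + 63*(2*√759) + 16632)/(264 + √11*(2*√69)))² = -(-5)*((-99 + 126*√759 + 16632)/(264 + 2*√759))² = -(-5)*((16533 + 126*√759)/(264 + 2*√759))² = -(-5)*(16533 + 126*√759)²/(264 + 2*√759)² = 5*(16533 + 126*√759)²/(264 + 2*√759)²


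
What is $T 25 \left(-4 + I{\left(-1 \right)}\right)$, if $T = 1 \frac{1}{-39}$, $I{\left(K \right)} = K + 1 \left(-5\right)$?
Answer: $\frac{250}{39} \approx 6.4103$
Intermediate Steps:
$I{\left(K \right)} = -5 + K$ ($I{\left(K \right)} = K - 5 = -5 + K$)
$T = - \frac{1}{39}$ ($T = 1 \left(- \frac{1}{39}\right) = - \frac{1}{39} \approx -0.025641$)
$T 25 \left(-4 + I{\left(-1 \right)}\right) = \left(- \frac{1}{39}\right) 25 \left(-4 - 6\right) = - \frac{25 \left(-4 - 6\right)}{39} = \left(- \frac{25}{39}\right) \left(-10\right) = \frac{250}{39}$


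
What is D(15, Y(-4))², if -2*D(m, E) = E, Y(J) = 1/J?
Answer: 1/64 ≈ 0.015625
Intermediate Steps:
D(m, E) = -E/2
D(15, Y(-4))² = (-½/(-4))² = (-½*(-¼))² = (⅛)² = 1/64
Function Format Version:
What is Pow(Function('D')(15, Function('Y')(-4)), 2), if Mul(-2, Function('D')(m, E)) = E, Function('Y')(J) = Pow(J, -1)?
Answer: Rational(1, 64) ≈ 0.015625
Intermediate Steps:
Function('D')(m, E) = Mul(Rational(-1, 2), E)
Pow(Function('D')(15, Function('Y')(-4)), 2) = Pow(Mul(Rational(-1, 2), Pow(-4, -1)), 2) = Pow(Mul(Rational(-1, 2), Rational(-1, 4)), 2) = Pow(Rational(1, 8), 2) = Rational(1, 64)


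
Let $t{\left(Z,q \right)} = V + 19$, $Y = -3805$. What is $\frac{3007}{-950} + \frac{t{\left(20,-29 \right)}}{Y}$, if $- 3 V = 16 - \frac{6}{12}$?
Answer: $- \frac{3436433}{1084425} \approx -3.1689$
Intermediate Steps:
$V = - \frac{31}{6}$ ($V = - \frac{16 - \frac{6}{12}}{3} = - \frac{16 - \frac{1}{2}}{3} = \left(- \frac{1}{3}\right) \frac{31}{2} = - \frac{31}{6} \approx -5.1667$)
$t{\left(Z,q \right)} = \frac{83}{6}$ ($t{\left(Z,q \right)} = - \frac{31}{6} + 19 = \frac{83}{6}$)
$\frac{3007}{-950} + \frac{t{\left(20,-29 \right)}}{Y} = \frac{3007}{-950} + \frac{83}{6 \left(-3805\right)} = 3007 \left(- \frac{1}{950}\right) + \frac{83}{6} \left(- \frac{1}{3805}\right) = - \frac{3007}{950} - \frac{83}{22830} = - \frac{3436433}{1084425}$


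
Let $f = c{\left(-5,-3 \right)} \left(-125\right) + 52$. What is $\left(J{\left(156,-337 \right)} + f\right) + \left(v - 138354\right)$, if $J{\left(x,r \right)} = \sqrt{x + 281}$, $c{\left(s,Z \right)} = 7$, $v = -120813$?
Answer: $-259990 + \sqrt{437} \approx -2.5997 \cdot 10^{5}$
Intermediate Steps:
$J{\left(x,r \right)} = \sqrt{281 + x}$
$f = -823$ ($f = 7 \left(-125\right) + 52 = -875 + 52 = -823$)
$\left(J{\left(156,-337 \right)} + f\right) + \left(v - 138354\right) = \left(\sqrt{281 + 156} - 823\right) - 259167 = \left(\sqrt{437} - 823\right) - 259167 = \left(-823 + \sqrt{437}\right) - 259167 = -259990 + \sqrt{437}$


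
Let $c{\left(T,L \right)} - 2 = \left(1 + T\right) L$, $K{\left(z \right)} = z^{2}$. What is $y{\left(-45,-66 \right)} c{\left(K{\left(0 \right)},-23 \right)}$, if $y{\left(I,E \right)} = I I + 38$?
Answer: $-43323$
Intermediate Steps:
$c{\left(T,L \right)} = 2 + L \left(1 + T\right)$ ($c{\left(T,L \right)} = 2 + \left(1 + T\right) L = 2 + L \left(1 + T\right)$)
$y{\left(I,E \right)} = 38 + I^{2}$ ($y{\left(I,E \right)} = I^{2} + 38 = 38 + I^{2}$)
$y{\left(-45,-66 \right)} c{\left(K{\left(0 \right)},-23 \right)} = \left(38 + \left(-45\right)^{2}\right) \left(2 - 23 - 23 \cdot 0^{2}\right) = \left(38 + 2025\right) \left(2 - 23 - 0\right) = 2063 \left(2 - 23 + 0\right) = 2063 \left(-21\right) = -43323$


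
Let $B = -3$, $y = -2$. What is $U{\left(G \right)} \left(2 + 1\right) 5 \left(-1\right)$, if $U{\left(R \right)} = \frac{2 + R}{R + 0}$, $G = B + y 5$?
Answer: $- \frac{165}{13} \approx -12.692$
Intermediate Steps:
$G = -13$ ($G = -3 - 10 = -13$)
$U{\left(R \right)} = \frac{2 + R}{R}$
$U{\left(G \right)} \left(2 + 1\right) 5 \left(-1\right) = \frac{2 - 13}{-13} \left(2 + 1\right) 5 \left(-1\right) = \left(- \frac{1}{13}\right) \left(-11\right) 3 \cdot 5 \left(-1\right) = \frac{11}{13} \cdot 15 \left(-1\right) = \frac{165}{13} \left(-1\right) = - \frac{165}{13}$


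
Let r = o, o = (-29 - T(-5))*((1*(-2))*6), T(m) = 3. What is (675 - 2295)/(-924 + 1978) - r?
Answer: -203178/527 ≈ -385.54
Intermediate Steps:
o = 384 (o = (-29 - 1*3)*((1*(-2))*6) = (-29 - 3)*(-2*6) = -32*(-12) = 384)
r = 384
(675 - 2295)/(-924 + 1978) - r = (675 - 2295)/(-924 + 1978) - 1*384 = -1620/1054 - 384 = -1620*1/1054 - 384 = -810/527 - 384 = -203178/527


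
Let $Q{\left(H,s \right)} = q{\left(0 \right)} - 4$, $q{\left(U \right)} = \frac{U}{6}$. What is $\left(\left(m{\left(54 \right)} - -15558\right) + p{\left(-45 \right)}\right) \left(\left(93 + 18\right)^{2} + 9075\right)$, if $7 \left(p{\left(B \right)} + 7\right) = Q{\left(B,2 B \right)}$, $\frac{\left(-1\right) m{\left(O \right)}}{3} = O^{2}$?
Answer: $\frac{1018813332}{7} \approx 1.4554 \cdot 10^{8}$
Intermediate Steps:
$m{\left(O \right)} = - 3 O^{2}$
$q{\left(U \right)} = \frac{U}{6}$ ($q{\left(U \right)} = U \frac{1}{6} = \frac{U}{6}$)
$Q{\left(H,s \right)} = -4$ ($Q{\left(H,s \right)} = \frac{1}{6} \cdot 0 - 4 = 0 - 4 = -4$)
$p{\left(B \right)} = - \frac{53}{7}$ ($p{\left(B \right)} = -7 + \frac{1}{7} \left(-4\right) = -7 - \frac{4}{7} = - \frac{53}{7}$)
$\left(\left(m{\left(54 \right)} - -15558\right) + p{\left(-45 \right)}\right) \left(\left(93 + 18\right)^{2} + 9075\right) = \left(\left(- 3 \cdot 54^{2} - -15558\right) - \frac{53}{7}\right) \left(\left(93 + 18\right)^{2} + 9075\right) = \left(\left(\left(-3\right) 2916 + 15558\right) - \frac{53}{7}\right) \left(111^{2} + 9075\right) = \left(\left(-8748 + 15558\right) - \frac{53}{7}\right) \left(12321 + 9075\right) = \left(6810 - \frac{53}{7}\right) 21396 = \frac{47617}{7} \cdot 21396 = \frac{1018813332}{7}$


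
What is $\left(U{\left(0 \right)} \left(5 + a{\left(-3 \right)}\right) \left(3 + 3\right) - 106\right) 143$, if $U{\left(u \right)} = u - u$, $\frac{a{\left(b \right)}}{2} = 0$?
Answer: $-15158$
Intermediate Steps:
$a{\left(b \right)} = 0$ ($a{\left(b \right)} = 2 \cdot 0 = 0$)
$U{\left(u \right)} = 0$
$\left(U{\left(0 \right)} \left(5 + a{\left(-3 \right)}\right) \left(3 + 3\right) - 106\right) 143 = \left(0 \left(5 + 0\right) \left(3 + 3\right) - 106\right) 143 = \left(0 \cdot 5 \cdot 6 - 106\right) 143 = \left(0 \cdot 30 - 106\right) 143 = \left(0 - 106\right) 143 = \left(-106\right) 143 = -15158$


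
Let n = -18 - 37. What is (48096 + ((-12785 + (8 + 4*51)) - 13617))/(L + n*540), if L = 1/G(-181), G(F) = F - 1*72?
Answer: -5542218/7514101 ≈ -0.73758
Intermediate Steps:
n = -55
G(F) = -72 + F (G(F) = F - 72 = -72 + F)
L = -1/253 (L = 1/(-72 - 181) = 1/(-253) = -1/253 ≈ -0.0039526)
(48096 + ((-12785 + (8 + 4*51)) - 13617))/(L + n*540) = (48096 + ((-12785 + (8 + 4*51)) - 13617))/(-1/253 - 55*540) = (48096 + ((-12785 + (8 + 204)) - 13617))/(-1/253 - 29700) = (48096 + ((-12785 + 212) - 13617))/(-7514101/253) = (48096 + (-12573 - 13617))*(-253/7514101) = (48096 - 26190)*(-253/7514101) = 21906*(-253/7514101) = -5542218/7514101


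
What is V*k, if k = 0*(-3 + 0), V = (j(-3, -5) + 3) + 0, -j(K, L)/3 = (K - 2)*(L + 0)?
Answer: 0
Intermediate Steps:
j(K, L) = -3*L*(-2 + K) (j(K, L) = -3*(K - 2)*(L + 0) = -3*(-2 + K)*L = -3*L*(-2 + K))
V = -72 (V = (3*(-5)*(2 - 1*(-3)) + 3) + 0 = (3*(-5)*(2 + 3) + 3) + 0 = (3*(-5)*5 + 3) + 0 = (-75 + 3) + 0 = -72 + 0 = -72)
k = 0 (k = 0*(-3) = 0)
V*k = -72*0 = 0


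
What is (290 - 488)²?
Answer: 39204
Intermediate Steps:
(290 - 488)² = (-198)² = 39204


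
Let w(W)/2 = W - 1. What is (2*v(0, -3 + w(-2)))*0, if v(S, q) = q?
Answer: 0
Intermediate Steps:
w(W) = -2 + 2*W (w(W) = 2*(W - 1) = 2*(-1 + W) = -2 + 2*W)
(2*v(0, -3 + w(-2)))*0 = (2*(-3 + (-2 + 2*(-2))))*0 = (2*(-3 + (-2 - 4)))*0 = (2*(-3 - 6))*0 = (2*(-9))*0 = -18*0 = 0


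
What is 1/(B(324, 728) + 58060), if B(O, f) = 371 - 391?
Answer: 1/58040 ≈ 1.7229e-5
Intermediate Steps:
B(O, f) = -20
1/(B(324, 728) + 58060) = 1/(-20 + 58060) = 1/58040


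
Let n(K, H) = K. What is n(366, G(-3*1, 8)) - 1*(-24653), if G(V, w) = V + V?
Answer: 25019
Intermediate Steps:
G(V, w) = 2*V
n(366, G(-3*1, 8)) - 1*(-24653) = 366 - 1*(-24653) = 366 + 24653 = 25019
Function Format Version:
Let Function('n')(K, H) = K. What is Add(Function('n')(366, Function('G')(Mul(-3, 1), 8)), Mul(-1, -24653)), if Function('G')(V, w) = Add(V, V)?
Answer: 25019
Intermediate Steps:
Function('G')(V, w) = Mul(2, V)
Add(Function('n')(366, Function('G')(Mul(-3, 1), 8)), Mul(-1, -24653)) = Add(366, Mul(-1, -24653)) = Add(366, 24653) = 25019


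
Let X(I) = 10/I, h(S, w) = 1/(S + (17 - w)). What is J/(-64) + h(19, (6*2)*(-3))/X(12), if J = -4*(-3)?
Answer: -41/240 ≈ -0.17083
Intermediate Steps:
J = 12
h(S, w) = 1/(17 + S - w)
J/(-64) + h(19, (6*2)*(-3))/X(12) = 12/(-64) + 1/((17 + 19 - 6*2*(-3))*((10/12))) = 12*(-1/64) + 1/((17 + 19 - 12*(-3))*((10*(1/12)))) = -3/16 + 1/((17 + 19 - 1*(-36))*(⅚)) = -3/16 + (6/5)/(17 + 19 + 36) = -3/16 + (6/5)/72 = -3/16 + (1/72)*(6/5) = -3/16 + 1/60 = -41/240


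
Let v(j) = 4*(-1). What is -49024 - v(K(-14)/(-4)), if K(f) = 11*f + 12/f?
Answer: -49020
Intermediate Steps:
v(j) = -4
-49024 - v(K(-14)/(-4)) = -49024 - 1*(-4) = -49024 + 4 = -49020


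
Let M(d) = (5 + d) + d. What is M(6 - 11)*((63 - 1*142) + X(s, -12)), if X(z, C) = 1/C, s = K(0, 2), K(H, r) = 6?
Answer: 4745/12 ≈ 395.42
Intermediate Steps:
s = 6
M(d) = 5 + 2*d
M(6 - 11)*((63 - 1*142) + X(s, -12)) = (5 + 2*(6 - 11))*((63 - 1*142) + 1/(-12)) = (5 + 2*(-5))*((63 - 142) - 1/12) = (5 - 10)*(-79 - 1/12) = -5*(-949/12) = 4745/12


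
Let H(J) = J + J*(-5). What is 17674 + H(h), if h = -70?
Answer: 17954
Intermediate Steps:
H(J) = -4*J (H(J) = J - 5*J = -4*J)
17674 + H(h) = 17674 - 4*(-70) = 17674 + 280 = 17954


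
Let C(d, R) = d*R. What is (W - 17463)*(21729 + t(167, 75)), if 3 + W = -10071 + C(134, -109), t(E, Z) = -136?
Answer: -909993799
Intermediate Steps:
C(d, R) = R*d
W = -24680 (W = -3 + (-10071 - 109*134) = -3 + (-10071 - 14606) = -3 - 24677 = -24680)
(W - 17463)*(21729 + t(167, 75)) = (-24680 - 17463)*(21729 - 136) = -42143*21593 = -909993799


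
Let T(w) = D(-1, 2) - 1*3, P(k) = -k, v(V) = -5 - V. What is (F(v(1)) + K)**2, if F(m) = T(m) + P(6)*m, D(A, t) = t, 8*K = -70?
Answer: 11025/16 ≈ 689.06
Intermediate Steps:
K = -35/4 (K = (1/8)*(-70) = -35/4 ≈ -8.7500)
T(w) = -1 (T(w) = 2 - 1*3 = 2 - 3 = -1)
F(m) = -1 - 6*m (F(m) = -1 + (-1*6)*m = -1 - 6*m)
(F(v(1)) + K)**2 = ((-1 - 6*(-5 - 1*1)) - 35/4)**2 = ((-1 - 6*(-5 - 1)) - 35/4)**2 = ((-1 - 6*(-6)) - 35/4)**2 = ((-1 + 36) - 35/4)**2 = (35 - 35/4)**2 = (105/4)**2 = 11025/16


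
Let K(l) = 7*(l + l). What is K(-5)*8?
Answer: -560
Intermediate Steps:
K(l) = 14*l (K(l) = 7*(2*l) = 14*l)
K(-5)*8 = (14*(-5))*8 = -70*8 = -560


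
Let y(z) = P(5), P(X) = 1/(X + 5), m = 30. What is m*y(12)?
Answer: 3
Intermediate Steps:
P(X) = 1/(5 + X)
y(z) = ⅒ (y(z) = 1/(5 + 5) = 1/10 = ⅒)
m*y(12) = 30*(⅒) = 3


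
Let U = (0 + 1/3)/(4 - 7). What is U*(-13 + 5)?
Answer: 8/9 ≈ 0.88889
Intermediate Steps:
U = -⅑ (U = (0 + ⅓)/(-3) = (⅓)*(-⅓) = -⅑ ≈ -0.11111)
U*(-13 + 5) = -(-13 + 5)/9 = -⅑*(-8) = 8/9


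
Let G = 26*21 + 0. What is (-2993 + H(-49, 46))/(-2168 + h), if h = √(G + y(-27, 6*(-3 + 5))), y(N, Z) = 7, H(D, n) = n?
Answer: 6389096/4699671 + 2947*√553/4699671 ≈ 1.3742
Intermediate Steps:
G = 546 (G = 546 + 0 = 546)
h = √553 (h = √(546 + 7) = √553 ≈ 23.516)
(-2993 + H(-49, 46))/(-2168 + h) = (-2993 + 46)/(-2168 + √553) = -2947/(-2168 + √553)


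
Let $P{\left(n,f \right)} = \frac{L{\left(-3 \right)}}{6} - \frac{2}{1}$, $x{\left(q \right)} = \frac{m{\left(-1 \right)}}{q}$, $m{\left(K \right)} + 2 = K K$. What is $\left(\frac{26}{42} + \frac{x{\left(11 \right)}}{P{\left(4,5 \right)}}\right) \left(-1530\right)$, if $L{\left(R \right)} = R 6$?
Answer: $- \frac{75072}{77} \approx -974.96$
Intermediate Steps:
$m{\left(K \right)} = -2 + K^{2}$ ($m{\left(K \right)} = -2 + K K = -2 + K^{2}$)
$x{\left(q \right)} = - \frac{1}{q}$ ($x{\left(q \right)} = \frac{-2 + \left(-1\right)^{2}}{q} = \frac{-2 + 1}{q} = - \frac{1}{q}$)
$L{\left(R \right)} = 6 R$
$P{\left(n,f \right)} = -5$ ($P{\left(n,f \right)} = \frac{6 \left(-3\right)}{6} - \frac{2}{1} = \left(-18\right) \frac{1}{6} - 2 = -3 - 2 = -5$)
$\left(\frac{26}{42} + \frac{x{\left(11 \right)}}{P{\left(4,5 \right)}}\right) \left(-1530\right) = \left(\frac{26}{42} + \frac{\left(-1\right) \frac{1}{11}}{-5}\right) \left(-1530\right) = \left(26 \cdot \frac{1}{42} + \left(-1\right) \frac{1}{11} \left(- \frac{1}{5}\right)\right) \left(-1530\right) = \left(\frac{13}{21} - - \frac{1}{55}\right) \left(-1530\right) = \left(\frac{13}{21} + \frac{1}{55}\right) \left(-1530\right) = \frac{736}{1155} \left(-1530\right) = - \frac{75072}{77}$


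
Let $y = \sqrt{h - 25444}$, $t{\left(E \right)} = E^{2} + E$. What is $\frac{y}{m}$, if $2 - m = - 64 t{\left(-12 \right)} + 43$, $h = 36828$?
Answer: $\frac{2 \sqrt{2846}}{8407} \approx 0.012691$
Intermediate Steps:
$t{\left(E \right)} = E + E^{2}$
$m = 8407$ ($m = 2 - \left(- 64 \left(- 12 \left(1 - 12\right)\right) + 43\right) = 2 - \left(- 64 \left(\left(-12\right) \left(-11\right)\right) + 43\right) = 2 - \left(\left(-64\right) 132 + 43\right) = 2 - \left(-8448 + 43\right) = 2 - -8405 = 2 + 8405 = 8407$)
$y = 2 \sqrt{2846}$ ($y = \sqrt{36828 - 25444} = \sqrt{11384} = 2 \sqrt{2846} \approx 106.7$)
$\frac{y}{m} = \frac{2 \sqrt{2846}}{8407}$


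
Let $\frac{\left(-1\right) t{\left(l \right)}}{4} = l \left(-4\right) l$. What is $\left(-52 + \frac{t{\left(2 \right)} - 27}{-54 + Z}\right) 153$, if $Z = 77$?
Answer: $- \frac{177327}{23} \approx -7709.9$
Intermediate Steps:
$t{\left(l \right)} = 16 l^{2}$ ($t{\left(l \right)} = - 4 l \left(-4\right) l = - 4 - 4 l l = - 4 \left(- 4 l^{2}\right) = 16 l^{2}$)
$\left(-52 + \frac{t{\left(2 \right)} - 27}{-54 + Z}\right) 153 = \left(-52 + \frac{16 \cdot 2^{2} - 27}{-54 + 77}\right) 153 = \left(-52 + \frac{16 \cdot 4 - 27}{23}\right) 153 = \left(-52 + \left(64 - 27\right) \frac{1}{23}\right) 153 = \left(-52 + 37 \cdot \frac{1}{23}\right) 153 = \left(-52 + \frac{37}{23}\right) 153 = \left(- \frac{1159}{23}\right) 153 = - \frac{177327}{23}$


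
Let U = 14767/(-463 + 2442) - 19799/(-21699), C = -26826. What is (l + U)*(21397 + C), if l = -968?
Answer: 223721247125446/42942321 ≈ 5.2098e+6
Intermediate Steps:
U = 359611354/42942321 (U = 14767/1979 - 19799*(-1/21699) = 14767*(1/1979) + 19799/21699 = 14767/1979 + 19799/21699 = 359611354/42942321 ≈ 8.3743)
(l + U)*(21397 + C) = (-968 + 359611354/42942321)*(21397 - 26826) = -41208555374/42942321*(-5429) = 223721247125446/42942321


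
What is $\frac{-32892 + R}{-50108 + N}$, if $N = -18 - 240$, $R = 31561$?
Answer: $\frac{1331}{50366} \approx 0.026427$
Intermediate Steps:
$N = -258$ ($N = -18 - 240 = -258$)
$\frac{-32892 + R}{-50108 + N} = \frac{-32892 + 31561}{-50108 - 258} = - \frac{1331}{-50366} = \left(-1331\right) \left(- \frac{1}{50366}\right) = \frac{1331}{50366}$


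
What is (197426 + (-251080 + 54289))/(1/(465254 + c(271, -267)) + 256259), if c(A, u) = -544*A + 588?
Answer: 202195430/81597478263 ≈ 0.0024780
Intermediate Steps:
c(A, u) = 588 - 544*A
(197426 + (-251080 + 54289))/(1/(465254 + c(271, -267)) + 256259) = (197426 + (-251080 + 54289))/(1/(465254 + (588 - 544*271)) + 256259) = (197426 - 196791)/(1/(465254 + (588 - 147424)) + 256259) = 635/(1/(465254 - 146836) + 256259) = 635/(1/318418 + 256259) = 635/(81597478263/318418) = 635*(318418/81597478263) = 202195430/81597478263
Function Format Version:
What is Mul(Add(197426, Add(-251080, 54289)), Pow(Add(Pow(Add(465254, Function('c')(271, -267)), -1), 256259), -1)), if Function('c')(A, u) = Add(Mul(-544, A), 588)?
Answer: Rational(202195430, 81597478263) ≈ 0.0024780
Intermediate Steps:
Function('c')(A, u) = Add(588, Mul(-544, A))
Mul(Add(197426, Add(-251080, 54289)), Pow(Add(Pow(Add(465254, Function('c')(271, -267)), -1), 256259), -1)) = Mul(Add(197426, Add(-251080, 54289)), Pow(Add(Pow(Add(465254, Add(588, Mul(-544, 271))), -1), 256259), -1)) = Mul(Add(197426, -196791), Pow(Add(Pow(Add(465254, Add(588, -147424)), -1), 256259), -1)) = Mul(635, Pow(Add(Pow(Add(465254, -146836), -1), 256259), -1)) = Mul(635, Pow(Add(Pow(318418, -1), 256259), -1)) = Mul(635, Pow(Add(Rational(1, 318418), 256259), -1)) = Mul(635, Pow(Rational(81597478263, 318418), -1)) = Mul(635, Rational(318418, 81597478263)) = Rational(202195430, 81597478263)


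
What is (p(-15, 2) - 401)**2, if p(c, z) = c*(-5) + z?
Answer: 104976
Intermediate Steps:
p(c, z) = z - 5*c (p(c, z) = -5*c + z = z - 5*c)
(p(-15, 2) - 401)**2 = ((2 - 5*(-15)) - 401)**2 = ((2 + 75) - 401)**2 = (77 - 401)**2 = (-324)**2 = 104976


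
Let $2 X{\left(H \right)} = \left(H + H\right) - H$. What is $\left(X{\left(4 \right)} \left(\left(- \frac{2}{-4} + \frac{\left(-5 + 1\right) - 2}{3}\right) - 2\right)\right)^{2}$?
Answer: $49$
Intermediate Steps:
$X{\left(H \right)} = \frac{H}{2}$ ($X{\left(H \right)} = \frac{\left(H + H\right) - H}{2} = \frac{2 H - H}{2} = \frac{H}{2}$)
$\left(X{\left(4 \right)} \left(\left(- \frac{2}{-4} + \frac{\left(-5 + 1\right) - 2}{3}\right) - 2\right)\right)^{2} = \left(\frac{1}{2} \cdot 4 \left(\left(- \frac{2}{-4} + \frac{\left(-5 + 1\right) - 2}{3}\right) - 2\right)\right)^{2} = \left(2 \left(\left(\left(-2\right) \left(- \frac{1}{4}\right) + \left(-4 - 2\right) \frac{1}{3}\right) - 2\right)\right)^{2} = \left(2 \left(\left(\frac{1}{2} - 2\right) - 2\right)\right)^{2} = \left(2 \left(- \frac{3}{2} - 2\right)\right)^{2} = \left(2 \left(- \frac{7}{2}\right)\right)^{2} = \left(-7\right)^{2} = 49$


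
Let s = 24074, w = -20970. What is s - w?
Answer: 45044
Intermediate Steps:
s - w = 24074 - 1*(-20970) = 24074 + 20970 = 45044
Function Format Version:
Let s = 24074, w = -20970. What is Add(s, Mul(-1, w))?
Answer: 45044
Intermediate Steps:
Add(s, Mul(-1, w)) = Add(24074, Mul(-1, -20970)) = Add(24074, 20970) = 45044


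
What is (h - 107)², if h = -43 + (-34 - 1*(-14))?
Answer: 28900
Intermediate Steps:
h = -63 (h = -43 + (-34 + 14) = -43 - 20 = -63)
(h - 107)² = (-63 - 107)² = (-170)² = 28900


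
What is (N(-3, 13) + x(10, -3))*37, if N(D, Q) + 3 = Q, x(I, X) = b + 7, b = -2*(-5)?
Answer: 999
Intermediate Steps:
b = 10
x(I, X) = 17 (x(I, X) = 10 + 7 = 17)
N(D, Q) = -3 + Q
(N(-3, 13) + x(10, -3))*37 = ((-3 + 13) + 17)*37 = (10 + 17)*37 = 27*37 = 999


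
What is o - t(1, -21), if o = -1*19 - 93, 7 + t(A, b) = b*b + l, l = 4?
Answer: -550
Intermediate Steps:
t(A, b) = -3 + b**2 (t(A, b) = -7 + (b*b + 4) = -7 + (b**2 + 4) = -7 + (4 + b**2) = -3 + b**2)
o = -112 (o = -19 - 93 = -112)
o - t(1, -21) = -112 - (-3 + (-21)**2) = -112 - (-3 + 441) = -112 - 1*438 = -112 - 438 = -550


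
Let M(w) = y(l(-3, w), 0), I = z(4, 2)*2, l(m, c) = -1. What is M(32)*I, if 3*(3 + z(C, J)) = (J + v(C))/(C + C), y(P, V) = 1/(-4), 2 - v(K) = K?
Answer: 3/2 ≈ 1.5000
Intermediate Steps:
v(K) = 2 - K
y(P, V) = -¼
z(C, J) = -3 + (2 + J - C)/(6*C) (z(C, J) = -3 + ((J + (2 - C))/(C + C))/3 = -3 + ((2 + J - C)/((2*C)))/3 = -3 + ((2 + J - C)*(1/(2*C)))/3 = -3 + ((2 + J - C)/(2*C))/3 = -3 + (2 + J - C)/(6*C))
I = -6 (I = ((⅙)*(2 + 2 - 19*4)/4)*2 = ((⅙)*(¼)*(2 + 2 - 76))*2 = ((⅙)*(¼)*(-72))*2 = -3*2 = -6)
M(w) = -¼
M(32)*I = -¼*(-6) = 3/2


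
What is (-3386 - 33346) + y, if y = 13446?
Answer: -23286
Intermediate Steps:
(-3386 - 33346) + y = (-3386 - 33346) + 13446 = -36732 + 13446 = -23286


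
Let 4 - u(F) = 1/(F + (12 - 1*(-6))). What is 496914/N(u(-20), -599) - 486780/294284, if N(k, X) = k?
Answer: 24371941511/220713 ≈ 1.1042e+5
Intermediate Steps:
u(F) = 4 - 1/(18 + F) (u(F) = 4 - 1/(F + (12 - 1*(-6))) = 4 - 1/(F + (12 + 6)) = 4 - 1/(F + 18) = 4 - 1/(18 + F))
496914/N(u(-20), -599) - 486780/294284 = 496914/(((71 + 4*(-20))/(18 - 20))) - 486780/294284 = 496914/(((71 - 80)/(-2))) - 486780*1/294284 = 496914/((-½*(-9))) - 121695/73571 = 496914/(9/2) - 121695/73571 = 496914*(2/9) - 121695/73571 = 331276/3 - 121695/73571 = 24371941511/220713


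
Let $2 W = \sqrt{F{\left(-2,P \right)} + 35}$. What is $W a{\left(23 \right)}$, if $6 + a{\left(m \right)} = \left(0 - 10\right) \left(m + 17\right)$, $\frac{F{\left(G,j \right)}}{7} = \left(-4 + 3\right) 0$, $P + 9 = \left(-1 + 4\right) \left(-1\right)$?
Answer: $- 203 \sqrt{35} \approx -1201.0$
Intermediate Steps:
$P = -12$ ($P = -9 + \left(-1 + 4\right) \left(-1\right) = -9 + 3 \left(-1\right) = -9 - 3 = -12$)
$F{\left(G,j \right)} = 0$ ($F{\left(G,j \right)} = 7 \left(-4 + 3\right) 0 = 7 \left(\left(-1\right) 0\right) = 7 \cdot 0 = 0$)
$a{\left(m \right)} = -176 - 10 m$ ($a{\left(m \right)} = -6 + \left(0 - 10\right) \left(m + 17\right) = -6 - 10 \left(17 + m\right) = -6 - \left(170 + 10 m\right) = -176 - 10 m$)
$W = \frac{\sqrt{35}}{2}$ ($W = \frac{\sqrt{0 + 35}}{2} = \frac{\sqrt{35}}{2} \approx 2.958$)
$W a{\left(23 \right)} = \frac{\sqrt{35}}{2} \left(-176 - 230\right) = \frac{\sqrt{35}}{2} \left(-406\right) = - 203 \sqrt{35}$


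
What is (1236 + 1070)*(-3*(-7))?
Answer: 48426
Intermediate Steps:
(1236 + 1070)*(-3*(-7)) = 2306*21 = 48426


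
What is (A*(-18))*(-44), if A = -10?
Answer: -7920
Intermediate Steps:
(A*(-18))*(-44) = -10*(-18)*(-44) = 180*(-44) = -7920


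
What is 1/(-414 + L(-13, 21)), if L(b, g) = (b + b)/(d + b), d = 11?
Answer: -1/401 ≈ -0.0024938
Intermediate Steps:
L(b, g) = 2*b/(11 + b) (L(b, g) = (b + b)/(11 + b) = (2*b)/(11 + b) = 2*b/(11 + b))
1/(-414 + L(-13, 21)) = 1/(-414 + 2*(-13)/(11 - 13)) = 1/(-414 + 2*(-13)/(-2)) = 1/(-414 + 2*(-13)*(-½)) = 1/(-414 + 13) = 1/(-401) = -1/401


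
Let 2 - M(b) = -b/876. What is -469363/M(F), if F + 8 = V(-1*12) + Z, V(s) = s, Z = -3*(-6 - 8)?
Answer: -205580994/887 ≈ -2.3177e+5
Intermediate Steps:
Z = 42 (Z = -3*(-14) = 42)
F = 22 (F = -8 + (-1*12 + 42) = -8 + (-12 + 42) = -8 + 30 = 22)
M(b) = 2 + b/876 (M(b) = 2 - (-b)/876 = 2 - (-1)*b/876 = 2 + b/876)
-469363/M(F) = -469363/(2 + (1/876)*22) = -469363/(2 + 11/438) = -469363/887/438 = -469363*438/887 = -205580994/887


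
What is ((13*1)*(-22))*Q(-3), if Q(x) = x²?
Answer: -2574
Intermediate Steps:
((13*1)*(-22))*Q(-3) = ((13*1)*(-22))*(-3)² = (13*(-22))*9 = -286*9 = -2574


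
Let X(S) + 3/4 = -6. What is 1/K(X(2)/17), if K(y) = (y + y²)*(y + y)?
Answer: 157216/29889 ≈ 5.2600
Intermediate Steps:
X(S) = -27/4 (X(S) = -¾ - 6 = -27/4)
K(y) = 2*y*(y + y²) (K(y) = (y + y²)*(2*y) = 2*y*(y + y²))
1/K(X(2)/17) = 1/(2*(-27/4/17)²*(1 - 27/4/17)) = 1/(2*(-27/4*1/17)²*(1 - 27/4*1/17)) = 1/(2*(-27/68)²*(1 - 27/68)) = 1/(2*(729/4624)*(41/68)) = 1/(29889/157216) = 157216/29889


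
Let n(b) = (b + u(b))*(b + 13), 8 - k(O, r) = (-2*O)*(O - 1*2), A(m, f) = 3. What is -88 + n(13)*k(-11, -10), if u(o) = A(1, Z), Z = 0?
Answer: 122216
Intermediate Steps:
u(o) = 3
k(O, r) = 8 + 2*O*(-2 + O) (k(O, r) = 8 - (-2*O)*(O - 1*2) = 8 - (-2*O)*(O - 2) = 8 - (-2*O)*(-2 + O) = 8 - (-2)*O*(-2 + O) = 8 + 2*O*(-2 + O))
n(b) = (3 + b)*(13 + b) (n(b) = (b + 3)*(b + 13) = (3 + b)*(13 + b))
-88 + n(13)*k(-11, -10) = -88 + (39 + 13**2 + 16*13)*(8 - 4*(-11) + 2*(-11)**2) = -88 + (39 + 169 + 208)*(8 + 44 + 2*121) = -88 + 416*(8 + 44 + 242) = -88 + 416*294 = -88 + 122304 = 122216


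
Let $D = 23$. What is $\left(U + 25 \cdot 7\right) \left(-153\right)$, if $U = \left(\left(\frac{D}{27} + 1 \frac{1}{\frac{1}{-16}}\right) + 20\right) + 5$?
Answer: $- \frac{84847}{3} \approx -28282.0$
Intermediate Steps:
$U = \frac{266}{27}$ ($U = \left(\left(\frac{23}{27} + 1 \frac{1}{\frac{1}{-16}}\right) + 20\right) + 5 = \left(\left(23 \cdot \frac{1}{27} + 1 \frac{1}{- \frac{1}{16}}\right) + 20\right) + 5 = \left(\left(\frac{23}{27} + 1 \left(-16\right)\right) + 20\right) + 5 = \left(\left(\frac{23}{27} - 16\right) + 20\right) + 5 = \left(- \frac{409}{27} + 20\right) + 5 = \frac{131}{27} + 5 = \frac{266}{27} \approx 9.8519$)
$\left(U + 25 \cdot 7\right) \left(-153\right) = \left(\frac{266}{27} + 25 \cdot 7\right) \left(-153\right) = \left(\frac{266}{27} + 175\right) \left(-153\right) = \frac{4991}{27} \left(-153\right) = - \frac{84847}{3}$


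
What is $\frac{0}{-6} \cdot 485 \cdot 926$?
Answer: $0$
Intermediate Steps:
$\frac{0}{-6} \cdot 485 \cdot 926 = 0 \left(- \frac{1}{6}\right) 449110 = 0 \cdot 449110 = 0$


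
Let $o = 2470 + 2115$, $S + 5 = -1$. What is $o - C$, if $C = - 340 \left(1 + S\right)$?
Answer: $2885$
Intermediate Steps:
$S = -6$ ($S = -5 - 1 = -6$)
$o = 4585$
$C = 1700$ ($C = - 340 \left(1 - 6\right) = \left(-340\right) \left(-5\right) = 1700$)
$o - C = 4585 - 1700 = 2885$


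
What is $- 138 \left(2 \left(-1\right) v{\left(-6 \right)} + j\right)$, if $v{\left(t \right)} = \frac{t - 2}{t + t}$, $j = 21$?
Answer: $-2714$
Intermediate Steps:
$v{\left(t \right)} = \frac{-2 + t}{2 t}$
$- 138 \left(2 \left(-1\right) v{\left(-6 \right)} + j\right) = - 138 \left(2 \left(-1\right) \frac{-2 - 6}{2 \left(-6\right)} + 21\right) = - 138 \left(- 2 \cdot \frac{1}{2} \left(- \frac{1}{6}\right) \left(-8\right) + 21\right) = - 138 \left(\left(-2\right) \frac{2}{3} + 21\right) = - 138 \left(- \frac{4}{3} + 21\right) = \left(-138\right) \frac{59}{3} = -2714$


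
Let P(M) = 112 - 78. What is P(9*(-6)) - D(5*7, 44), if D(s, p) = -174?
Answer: 208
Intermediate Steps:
P(M) = 34
P(9*(-6)) - D(5*7, 44) = 34 - 1*(-174) = 34 + 174 = 208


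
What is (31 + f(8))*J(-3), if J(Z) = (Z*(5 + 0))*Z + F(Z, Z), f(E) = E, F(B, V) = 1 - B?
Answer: 1911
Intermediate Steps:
J(Z) = 1 - Z + 5*Z² (J(Z) = (Z*(5 + 0))*Z + (1 - Z) = (Z*5)*Z + (1 - Z) = (5*Z)*Z + (1 - Z) = 5*Z² + (1 - Z) = 1 - Z + 5*Z²)
(31 + f(8))*J(-3) = (31 + 8)*(1 - 1*(-3) + 5*(-3)²) = 39*(1 + 3 + 5*9) = 39*(1 + 3 + 45) = 39*49 = 1911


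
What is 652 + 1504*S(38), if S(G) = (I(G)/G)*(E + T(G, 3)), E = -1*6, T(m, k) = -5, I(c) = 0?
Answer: 652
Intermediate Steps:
E = -6
S(G) = 0 (S(G) = (0/G)*(-6 - 5) = 0*(-11) = 0)
652 + 1504*S(38) = 652 + 1504*0 = 652 + 0 = 652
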